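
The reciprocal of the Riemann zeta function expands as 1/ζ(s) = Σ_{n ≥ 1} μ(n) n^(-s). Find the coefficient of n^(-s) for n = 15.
μ(15) = 1

Factor n = 15 = 3 · 5. μ(n) = 0 if any exponent ≥ 2 (not squarefree); otherwise μ(n) = (−1)^{ω(n)} where ω(n) is the number of distinct prime factors. Applying: μ(15) = 1.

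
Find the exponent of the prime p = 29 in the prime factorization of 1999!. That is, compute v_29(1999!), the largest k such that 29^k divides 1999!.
v_29(1999!) = 70

Legendre's formula: v_p(n!) = Σ_{k ≥ 1} ⌊n / p^k⌋. For p = 29, n = 1999, the terms are:
  ⌊1999/29^1⌋ = ⌊1999/29⌋ = 68
  ⌊1999/29^2⌋ = ⌊1999/841⌋ = 2
(the next term ⌊1999/29^3⌋ = 0, terminating the sum). Summing: v_29(1999!) = 68 + 2 = 70.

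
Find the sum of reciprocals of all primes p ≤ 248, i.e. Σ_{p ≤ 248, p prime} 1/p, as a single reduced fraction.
Σ 1/p = 506873196134241441348690763593294873492730445394823722837469097176314709804649267964680634478659521/256041159035492609053110100510385311995538591998443060216114576417920917800321526504084465112487730

π(248) = 53, so the primes ≤ 248 are [2, 3, 5, 7, 11, 13, 17, 19, 23, 29, 31, 37, 41, 43, 47, 53, 59, 61, 67, 71, 73, 79, 83, 89, 97, 101, 103, 107, 109, 113, 127, 131, 137, 139, 149, 151, 157, 163, 167, 173, 179, 181, 191, 193, 197, 199, 211, 223, 227, 229, 233, 239, 241]. Summing 1/p over these primes: 506873196134241441348690763593294873492730445394823722837469097176314709804649267964680634478659521/256041159035492609053110100510385311995538591998443060216114576417920917800321526504084465112487730 ≈ 1.9797. Mertens estimate ln ln(248) + 0.2615 ≈ 1.9687.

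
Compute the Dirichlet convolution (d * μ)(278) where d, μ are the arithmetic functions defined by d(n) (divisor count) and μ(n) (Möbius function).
(d * μ)(278) = 1

Divisors of 278: [1, 2, 139, 278]. For each d | 278:
  d = 1: d(1) · μ(278/1) = 1 · 1 = 1
  d = 2: d(2) · μ(278/2) = 2 · -1 = -2
  d = 139: d(139) · μ(278/139) = 2 · -1 = -2
  d = 278: d(278) · μ(278/278) = 4 · 1 = 4
Summing: (d * μ)(278) = 1 + -2 + -2 + 4 = 1.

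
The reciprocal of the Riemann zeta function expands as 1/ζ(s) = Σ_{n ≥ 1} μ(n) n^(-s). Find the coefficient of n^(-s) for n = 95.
μ(95) = 1

Factor n = 95 = 5 · 19. μ(n) = 0 if any exponent ≥ 2 (not squarefree); otherwise μ(n) = (−1)^{ω(n)} where ω(n) is the number of distinct prime factors. Applying: μ(95) = 1.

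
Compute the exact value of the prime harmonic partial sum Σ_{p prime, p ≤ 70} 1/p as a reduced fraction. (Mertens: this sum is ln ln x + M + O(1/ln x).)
Σ 1/p = 13585328068403621603022853/7858321551080267055879090

π(70) = 19, so the primes ≤ 70 are [2, 3, 5, 7, 11, 13, 17, 19, 23, 29, 31, 37, 41, 43, 47, 53, 59, 61, 67]. Summing 1/p over these primes: 13585328068403621603022853/7858321551080267055879090 ≈ 1.7288. Mertens estimate ln ln(70) + 0.2615 ≈ 1.7081.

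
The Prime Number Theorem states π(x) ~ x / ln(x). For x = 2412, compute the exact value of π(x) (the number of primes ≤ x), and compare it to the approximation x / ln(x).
π(2412) = 358;  x/ln(x) ≈ 309.70;  relative error ≈ 13.49%.

Directly count primes up to 2412: π(2412) = 358. The PNT approximation gives 2412/ln(2412) ≈ 2412/7.78821 ≈ 309.70. Relative error (π(x) − x/ln(x)) / π(x) ≈ 13.49%; the approximation is known to undercount slightly (Li(x) is a better estimate).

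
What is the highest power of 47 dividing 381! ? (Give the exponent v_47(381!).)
v_47(381!) = 8

Legendre's formula: v_p(n!) = Σ_{k ≥ 1} ⌊n / p^k⌋. For p = 47, n = 381, the terms are:
  ⌊381/47^1⌋ = ⌊381/47⌋ = 8
(the next term ⌊381/47^2⌋ = 0, terminating the sum). Summing: v_47(381!) = 8 = 8.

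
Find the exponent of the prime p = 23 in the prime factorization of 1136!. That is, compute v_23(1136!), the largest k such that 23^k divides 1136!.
v_23(1136!) = 51

Legendre's formula: v_p(n!) = Σ_{k ≥ 1} ⌊n / p^k⌋. For p = 23, n = 1136, the terms are:
  ⌊1136/23^1⌋ = ⌊1136/23⌋ = 49
  ⌊1136/23^2⌋ = ⌊1136/529⌋ = 2
(the next term ⌊1136/23^3⌋ = 0, terminating the sum). Summing: v_23(1136!) = 49 + 2 = 51.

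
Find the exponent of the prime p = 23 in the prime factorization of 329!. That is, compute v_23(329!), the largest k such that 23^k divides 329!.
v_23(329!) = 14

Legendre's formula: v_p(n!) = Σ_{k ≥ 1} ⌊n / p^k⌋. For p = 23, n = 329, the terms are:
  ⌊329/23^1⌋ = ⌊329/23⌋ = 14
(the next term ⌊329/23^2⌋ = 0, terminating the sum). Summing: v_23(329!) = 14 = 14.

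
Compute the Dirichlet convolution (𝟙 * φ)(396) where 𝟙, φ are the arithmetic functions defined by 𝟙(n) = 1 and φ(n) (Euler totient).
(𝟙 * φ)(396) = 396

Divisors of 396: [1, 2, 3, 4, 6, 9, 11, 12, 18, 22, 33, 36, 44, 66, 99, 132, 198, 396]. For each d | 396:
  d = 1: 𝟙(1) · φ(396/1) = 1 · 120 = 120
  d = 2: 𝟙(2) · φ(396/2) = 1 · 60 = 60
  d = 3: 𝟙(3) · φ(396/3) = 1 · 40 = 40
  d = 4: 𝟙(4) · φ(396/4) = 1 · 60 = 60
  d = 6: 𝟙(6) · φ(396/6) = 1 · 20 = 20
  d = 9: 𝟙(9) · φ(396/9) = 1 · 20 = 20
  d = 11: 𝟙(11) · φ(396/11) = 1 · 12 = 12
  d = 12: 𝟙(12) · φ(396/12) = 1 · 20 = 20
  d = 18: 𝟙(18) · φ(396/18) = 1 · 10 = 10
  d = 22: 𝟙(22) · φ(396/22) = 1 · 6 = 6
  d = 33: 𝟙(33) · φ(396/33) = 1 · 4 = 4
  d = 36: 𝟙(36) · φ(396/36) = 1 · 10 = 10
  d = 44: 𝟙(44) · φ(396/44) = 1 · 6 = 6
  d = 66: 𝟙(66) · φ(396/66) = 1 · 2 = 2
  d = 99: 𝟙(99) · φ(396/99) = 1 · 2 = 2
  d = 132: 𝟙(132) · φ(396/132) = 1 · 2 = 2
  d = 198: 𝟙(198) · φ(396/198) = 1 · 1 = 1
  d = 396: 𝟙(396) · φ(396/396) = 1 · 1 = 1
Summing: (𝟙 * φ)(396) = 120 + 60 + 40 + 60 + 20 + 20 + 12 + 20 + 10 + 6 + 4 + 10 + 6 + 2 + 2 + 2 + 1 + 1 = 396.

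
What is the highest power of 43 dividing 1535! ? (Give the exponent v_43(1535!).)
v_43(1535!) = 35

Legendre's formula: v_p(n!) = Σ_{k ≥ 1} ⌊n / p^k⌋. For p = 43, n = 1535, the terms are:
  ⌊1535/43^1⌋ = ⌊1535/43⌋ = 35
(the next term ⌊1535/43^2⌋ = 0, terminating the sum). Summing: v_43(1535!) = 35 = 35.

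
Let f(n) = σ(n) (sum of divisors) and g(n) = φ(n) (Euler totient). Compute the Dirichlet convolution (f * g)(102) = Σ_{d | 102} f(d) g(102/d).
(σ * φ)(102) = 816

Divisors of 102: [1, 2, 3, 6, 17, 34, 51, 102]. For each d | 102:
  d = 1: σ(1) · φ(102/1) = 1 · 32 = 32
  d = 2: σ(2) · φ(102/2) = 3 · 32 = 96
  d = 3: σ(3) · φ(102/3) = 4 · 16 = 64
  d = 6: σ(6) · φ(102/6) = 12 · 16 = 192
  d = 17: σ(17) · φ(102/17) = 18 · 2 = 36
  d = 34: σ(34) · φ(102/34) = 54 · 2 = 108
  d = 51: σ(51) · φ(102/51) = 72 · 1 = 72
  d = 102: σ(102) · φ(102/102) = 216 · 1 = 216
Summing: (σ * φ)(102) = 32 + 96 + 64 + 192 + 36 + 108 + 72 + 216 = 816.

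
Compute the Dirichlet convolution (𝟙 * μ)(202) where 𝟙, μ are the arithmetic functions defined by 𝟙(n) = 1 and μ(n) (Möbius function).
(𝟙 * μ)(202) = 0

Divisors of 202: [1, 2, 101, 202]. For each d | 202:
  d = 1: 𝟙(1) · μ(202/1) = 1 · 1 = 1
  d = 2: 𝟙(2) · μ(202/2) = 1 · -1 = -1
  d = 101: 𝟙(101) · μ(202/101) = 1 · -1 = -1
  d = 202: 𝟙(202) · μ(202/202) = 1 · 1 = 1
Summing: (𝟙 * μ)(202) = 1 + -1 + -1 + 1 = 0.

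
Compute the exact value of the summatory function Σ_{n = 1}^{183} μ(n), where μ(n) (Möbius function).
Σ_{n ≤ 183} μ(n) = -4

Compute μ(n) for each 1 ≤ n ≤ 183: μ(1) = 1, μ(2) = -1, μ(3) = -1, μ(4) = 0, μ(5) = -1, μ(6) = 1, μ(7) = -1, μ(8) = 0, μ(9) = 0, μ(10) = 1, μ(11) = -1, μ(12) = 0, μ(13) = -1, μ(14) = 1, μ(15) = 1, μ(16) = 0, μ(17) = -1, μ(18) = 0, μ(19) = -1, μ(20) = 0, μ(21) = 1, μ(22) = 1, μ(23) = -1, μ(24) = 0, μ(25) = 0, μ(26) = 1, μ(27) = 0, μ(28) = 0, μ(29) = -1, μ(30) = -1, μ(31) = -1, μ(32) = 0, μ(33) = 1, μ(34) = 1, μ(35) = 1, μ(36) = 0, μ(37) = -1, μ(38) = 1, μ(39) = 1, μ(40) = 0, μ(41) = -1, μ(42) = -1, μ(43) = -1, μ(44) = 0, μ(45) = 0, μ(46) = 1, μ(47) = -1, μ(48) = 0, μ(49) = 0, μ(50) = 0, μ(51) = 1, μ(52) = 0, μ(53) = -1, μ(54) = 0, μ(55) = 1, μ(56) = 0, μ(57) = 1, μ(58) = 1, μ(59) = -1, μ(60) = 0, μ(61) = -1, μ(62) = 1, μ(63) = 0, μ(64) = 0, μ(65) = 1, μ(66) = -1, μ(67) = -1, μ(68) = 0, μ(69) = 1, μ(70) = -1, μ(71) = -1, μ(72) = 0, μ(73) = -1, μ(74) = 1, μ(75) = 0, μ(76) = 0, μ(77) = 1, μ(78) = -1, μ(79) = -1, μ(80) = 0, μ(81) = 0, μ(82) = 1, μ(83) = -1, μ(84) = 0, μ(85) = 1, μ(86) = 1, μ(87) = 1, μ(88) = 0, μ(89) = -1, μ(90) = 0, μ(91) = 1, μ(92) = 0, μ(93) = 1, μ(94) = 1, μ(95) = 1, μ(96) = 0, μ(97) = -1, μ(98) = 0, μ(99) = 0, μ(100) = 0, μ(101) = -1, μ(102) = -1, μ(103) = -1, μ(104) = 0, μ(105) = -1, μ(106) = 1, μ(107) = -1, μ(108) = 0, μ(109) = -1, μ(110) = -1, μ(111) = 1, μ(112) = 0, μ(113) = -1, μ(114) = -1, μ(115) = 1, μ(116) = 0, μ(117) = 0, μ(118) = 1, μ(119) = 1, μ(120) = 0, μ(121) = 0, μ(122) = 1, μ(123) = 1, μ(124) = 0, μ(125) = 0, μ(126) = 0, μ(127) = -1, μ(128) = 0, μ(129) = 1, μ(130) = -1, μ(131) = -1, μ(132) = 0, μ(133) = 1, μ(134) = 1, μ(135) = 0, μ(136) = 0, μ(137) = -1, μ(138) = -1, μ(139) = -1, μ(140) = 0, μ(141) = 1, μ(142) = 1, μ(143) = 1, μ(144) = 0, μ(145) = 1, μ(146) = 1, μ(147) = 0, μ(148) = 0, μ(149) = -1, μ(150) = 0, μ(151) = -1, μ(152) = 0, μ(153) = 0, μ(154) = -1, μ(155) = 1, μ(156) = 0, μ(157) = -1, μ(158) = 1, μ(159) = 1, μ(160) = 0, μ(161) = 1, μ(162) = 0, μ(163) = -1, μ(164) = 0, μ(165) = -1, μ(166) = 1, μ(167) = -1, μ(168) = 0, μ(169) = 0, μ(170) = -1, μ(171) = 0, μ(172) = 0, μ(173) = -1, μ(174) = -1, μ(175) = 0, μ(176) = 0, μ(177) = 1, μ(178) = 1, μ(179) = -1, μ(180) = 0, μ(181) = -1, μ(182) = -1, μ(183) = 1. Summing all 183 values: -4. (Mertens function M(x) = Σ_{n ≤ x} μ(n); on average M(x) should be small (PNT ⟺ M(x) = o(x)).)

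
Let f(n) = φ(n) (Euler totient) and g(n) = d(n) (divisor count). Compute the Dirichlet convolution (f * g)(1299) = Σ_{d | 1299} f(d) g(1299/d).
(φ * d)(1299) = 1736

Divisors of 1299: [1, 3, 433, 1299]. For each d | 1299:
  d = 1: φ(1) · d(1299/1) = 1 · 4 = 4
  d = 3: φ(3) · d(1299/3) = 2 · 2 = 4
  d = 433: φ(433) · d(1299/433) = 432 · 2 = 864
  d = 1299: φ(1299) · d(1299/1299) = 864 · 1 = 864
Summing: (φ * d)(1299) = 4 + 4 + 864 + 864 = 1736.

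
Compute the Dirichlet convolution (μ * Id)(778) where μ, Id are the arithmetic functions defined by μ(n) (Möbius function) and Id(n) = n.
(μ * Id)(778) = 388

Divisors of 778: [1, 2, 389, 778]. For each d | 778:
  d = 1: μ(1) · Id(778/1) = 1 · 778 = 778
  d = 2: μ(2) · Id(778/2) = -1 · 389 = -389
  d = 389: μ(389) · Id(778/389) = -1 · 2 = -2
  d = 778: μ(778) · Id(778/778) = 1 · 1 = 1
Summing: (μ * Id)(778) = 778 + -389 + -2 + 1 = 388.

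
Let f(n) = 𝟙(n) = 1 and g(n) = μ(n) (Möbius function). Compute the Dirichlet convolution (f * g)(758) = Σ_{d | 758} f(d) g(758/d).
(𝟙 * μ)(758) = 0

Divisors of 758: [1, 2, 379, 758]. For each d | 758:
  d = 1: 𝟙(1) · μ(758/1) = 1 · 1 = 1
  d = 2: 𝟙(2) · μ(758/2) = 1 · -1 = -1
  d = 379: 𝟙(379) · μ(758/379) = 1 · -1 = -1
  d = 758: 𝟙(758) · μ(758/758) = 1 · 1 = 1
Summing: (𝟙 * μ)(758) = 1 + -1 + -1 + 1 = 0.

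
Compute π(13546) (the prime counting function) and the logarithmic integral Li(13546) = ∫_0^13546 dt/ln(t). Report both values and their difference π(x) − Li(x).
π(13546) = 1603;  Li(13546) ≈ 1624.62;  π(x) − Li(x) ≈ -21.62.

Direct count of primes ≤ 13546 gives π(13546) = 1603. Numerical evaluation of the logarithmic integral gives Li(13546) ≈ 1624.62. The difference π(x) − Li(x) ≈ -21.62 is typically negative for small/moderate x (Li(x) overestimates), though Littlewood's theorem shows this sign changes infinitely often.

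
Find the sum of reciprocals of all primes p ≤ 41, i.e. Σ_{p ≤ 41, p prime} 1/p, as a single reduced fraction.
Σ 1/p = 492007393304957/304250263527210

π(41) = 13, so the primes ≤ 41 are [2, 3, 5, 7, 11, 13, 17, 19, 23, 29, 31, 37, 41]. Summing 1/p over these primes: 492007393304957/304250263527210 ≈ 1.6171. Mertens estimate ln ln(41) + 0.2615 ≈ 1.5735.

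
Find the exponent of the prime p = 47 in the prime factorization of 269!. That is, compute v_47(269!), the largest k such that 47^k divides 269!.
v_47(269!) = 5

Legendre's formula: v_p(n!) = Σ_{k ≥ 1} ⌊n / p^k⌋. For p = 47, n = 269, the terms are:
  ⌊269/47^1⌋ = ⌊269/47⌋ = 5
(the next term ⌊269/47^2⌋ = 0, terminating the sum). Summing: v_47(269!) = 5 = 5.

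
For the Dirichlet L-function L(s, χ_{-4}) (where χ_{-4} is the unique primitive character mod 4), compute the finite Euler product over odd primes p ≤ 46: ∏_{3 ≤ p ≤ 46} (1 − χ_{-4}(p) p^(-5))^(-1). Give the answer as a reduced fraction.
∏ = 32740559305695385712389870979185370874149053476477367448414215/32866839245274949258617282425703153368289421339680491851218944

The odd primes p ≤ 46 are [3, 5, 7, 11, 13, 17, 19, 23, 29, 31, 37, 41, 43]. For each, χ(p) = 1 if p ≡ 1 mod 4, χ(p) = −1 if p ≡ 3 mod 4. Taking (1 − χ(p)/p^5)^(-1) = p^5/(p^5 − χ(p)): (1 − (-1)/3^5)^(-1) · (1 − (1)/5^5)^(-1) · (1 − (-1)/7^5)^(-1) · (1 − (-1)/11^5)^(-1) · (1 − (1)/13^5)^(-1) · (1 − (1)/17^5)^(-1) · (1 − (-1)/19^5)^(-1) · (1 − (-1)/23^5)^(-1) · (1 − (1)/29^5)^(-1) · (1 − (-1)/31^5)^(-1) · (1 − (1)/37^5)^(-1) · (1 − (1)/41^5)^(-1) · (1 − (-1)/43^5)^(-1) = 32740559305695385712389870979185370874149053476477367448414215/32866839245274949258617282425703153368289421339680491851218944.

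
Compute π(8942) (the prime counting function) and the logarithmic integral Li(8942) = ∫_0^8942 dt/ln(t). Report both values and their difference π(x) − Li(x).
π(8942) = 1112;  Li(8942) ≈ 1130.58;  π(x) − Li(x) ≈ -18.58.

Direct count of primes ≤ 8942 gives π(8942) = 1112. Numerical evaluation of the logarithmic integral gives Li(8942) ≈ 1130.58. The difference π(x) − Li(x) ≈ -18.58 is typically negative for small/moderate x (Li(x) overestimates), though Littlewood's theorem shows this sign changes infinitely often.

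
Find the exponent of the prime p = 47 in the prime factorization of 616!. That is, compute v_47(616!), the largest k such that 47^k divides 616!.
v_47(616!) = 13

Legendre's formula: v_p(n!) = Σ_{k ≥ 1} ⌊n / p^k⌋. For p = 47, n = 616, the terms are:
  ⌊616/47^1⌋ = ⌊616/47⌋ = 13
(the next term ⌊616/47^2⌋ = 0, terminating the sum). Summing: v_47(616!) = 13 = 13.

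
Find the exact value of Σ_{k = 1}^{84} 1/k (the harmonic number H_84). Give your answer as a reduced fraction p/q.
H_84 = 3681181948368536301765969745576439759/734184632222154704090370027645633600

Direct summation: H_84 = 1 + 1/2 + ... + 1/84. The least common denominator is lcm(1, ..., 84) = 8076030954443701744994070304101969600; over this denominator the numerator is 8076030954443701744994070304101969600 + 4038015477221850872497035152050984800 + 2692010318147900581664690101367323200 + 2019007738610925436248517576025492400 + 1615206190888740348998814060820393920 + 1346005159073950290832345050683661600 + 1153718707777671677856295757728852800 + 1009503869305462718124258788012746200 + 897336772715966860554896700455774400 + 807603095444370174499407030410196960 + 734184632222154704090370027645633600 + 673002579536975145416172525341830800 + 621233150341823211153390023392459200 + 576859353888835838928147878864426400 + 538402063629580116332938020273464640 + 504751934652731359062129394006373100 + 475060644379041279117298253182468800 + 448668386357983430277448350227887200 + 425054260760194828683898437057998400 + 403801547722185087249703515205098480 + 384572902592557225952098585909617600 + 367092316111077352045185013822816800 + 351131780627987032391046534960955200 + 336501289768487572708086262670915400 + 323041238177748069799762812164078784 + 310616575170911605576695011696229600 + 299112257571988953518298900151924800 + 288429676944417919464073939432213200 + 278483826015300060172209320831102400 + 269201031814790058166469010136732320 + 260517127562700056290131300132321600 + 252375967326365679531064697003186550 + 244728210740718234696790009215211200 + 237530322189520639558649126591234400 + 230743741555534335571259151545770560 + 224334193178991715138724175113943600 + 218271106876856803918758656867620800 + 212527130380097414341949218528999200 + 207077716780607737051130007797486400 + 201900773861092543624851757602549240 + 196976364742529310853513909856145600 + 192286451296278612976049292954808800 + 187814673359155854534745821025627200 + 183546158055538676022592506911408400 + 179467354543193372110979340091154880 + 175565890313993516195523267480477600 + 171830445839227696702001495831956800 + 168250644884243786354043131335457700 + 164816958253953096836613679675550400 + 161520619088874034899881406082039392 + 158353548126347093039099417727489600 + 155308287585455802788347505848114800 + 152377942536673617830076798190603200 + 149556128785994476759149450075962400 + 146836926444430940818074005529126720 + 144214838472208959732036969716106600 + 141684753586731609561299479019332800 + 139241913007650030086104660415551200 + 136881880583791554999899496679694400 + 134600515907395029083234505068366160 + 132393950072847569590066726296753600 + 130258563781350028145065650066160800 + 128190967530852408650699528636539200 + 126187983663182839765532348501593275 + 124246630068364642230678004678491840 + 122364105370359117348395004607605600 + 120537775439458234999911497076148800 + 118765161094760319779324563295617200 + 117043926875995677463682178320318400 + 115371870777767167785629575772885280 + 113746914851319742887240426818337600 + 112167096589495857569362087556971800 + 110630561019776736232795483617835200 + 109135553438428401959379328433810400 + 107680412725916023266587604054692928 + 106263565190048707170974609264499600 + 104883518888879243441481432520804800 + 103538858390303868525565003898743200 + 102228239929667110696127472203822400 + 100950386930546271812425878801274620 + 99704085857329651172766300050641600 + 98488182371264655426756954928072800 + 97301577764381948734868316916891200 + 96143225648139306488024646477404400 = 40493001432053899319425667201340837349, so H_84 = 40493001432053899319425667201340837349/8076030954443701744994070304101969600; reducing by gcd(40493001432053899319425667201340837349, 8076030954443701744994070304101969600) = 11 gives 3681181948368536301765969745576439759/734184632222154704090370027645633600 ≈ 5.01397. (The PNT-adjacent estimate ln(84) + γ ≈ 5.00803 matches within O(1/n).)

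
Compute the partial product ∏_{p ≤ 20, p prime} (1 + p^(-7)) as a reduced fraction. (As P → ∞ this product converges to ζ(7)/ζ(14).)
∏ = 1068826090093603336253543016500022477644576/1060040977976779320486482915314295925421875

The primes p ≤ 20 are [2, 3, 5, 7, 11, 13, 17, 19]. For each, (1 + 1/p^7) = (p^7 + 1)/p^7. Multiplying these fractions over p ∈ [2, 3, 5, 7, 11, 13, 17, 19] gives 1068826090093603336253543016500022477644576/1060040977976779320486482915314295925421875. (In the limit P → ∞ this tends to ζ(7)/ζ(14).)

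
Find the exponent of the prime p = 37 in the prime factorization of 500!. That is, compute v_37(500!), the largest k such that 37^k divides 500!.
v_37(500!) = 13

Legendre's formula: v_p(n!) = Σ_{k ≥ 1} ⌊n / p^k⌋. For p = 37, n = 500, the terms are:
  ⌊500/37^1⌋ = ⌊500/37⌋ = 13
(the next term ⌊500/37^2⌋ = 0, terminating the sum). Summing: v_37(500!) = 13 = 13.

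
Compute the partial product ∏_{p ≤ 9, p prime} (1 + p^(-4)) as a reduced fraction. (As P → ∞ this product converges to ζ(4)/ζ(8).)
∏ = 262011361/243101250

The primes p ≤ 9 are [2, 3, 5, 7]. For each, (1 + 1/p^4) = (p^4 + 1)/p^4. Multiplying these fractions over p ∈ [2, 3, 5, 7] gives 262011361/243101250. (In the limit P → ∞ this tends to ζ(4)/ζ(8).)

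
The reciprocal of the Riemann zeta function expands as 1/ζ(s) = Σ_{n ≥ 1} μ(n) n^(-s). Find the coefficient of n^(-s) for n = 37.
μ(37) = -1

Factor n = 37 = 37. μ(n) = 0 if any exponent ≥ 2 (not squarefree); otherwise μ(n) = (−1)^{ω(n)} where ω(n) is the number of distinct prime factors. Applying: μ(37) = -1.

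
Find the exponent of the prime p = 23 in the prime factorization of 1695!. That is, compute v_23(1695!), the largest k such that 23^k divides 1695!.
v_23(1695!) = 76

Legendre's formula: v_p(n!) = Σ_{k ≥ 1} ⌊n / p^k⌋. For p = 23, n = 1695, the terms are:
  ⌊1695/23^1⌋ = ⌊1695/23⌋ = 73
  ⌊1695/23^2⌋ = ⌊1695/529⌋ = 3
(the next term ⌊1695/23^3⌋ = 0, terminating the sum). Summing: v_23(1695!) = 73 + 3 = 76.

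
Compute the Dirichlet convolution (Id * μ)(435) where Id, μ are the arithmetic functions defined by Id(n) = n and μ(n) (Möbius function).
(Id * μ)(435) = 224

Divisors of 435: [1, 3, 5, 15, 29, 87, 145, 435]. For each d | 435:
  d = 1: Id(1) · μ(435/1) = 1 · -1 = -1
  d = 3: Id(3) · μ(435/3) = 3 · 1 = 3
  d = 5: Id(5) · μ(435/5) = 5 · 1 = 5
  d = 15: Id(15) · μ(435/15) = 15 · -1 = -15
  d = 29: Id(29) · μ(435/29) = 29 · 1 = 29
  d = 87: Id(87) · μ(435/87) = 87 · -1 = -87
  d = 145: Id(145) · μ(435/145) = 145 · -1 = -145
  d = 435: Id(435) · μ(435/435) = 435 · 1 = 435
Summing: (Id * μ)(435) = -1 + 3 + 5 + -15 + 29 + -87 + -145 + 435 = 224.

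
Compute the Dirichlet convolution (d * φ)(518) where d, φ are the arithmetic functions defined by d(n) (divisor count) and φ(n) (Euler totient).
(d * φ)(518) = 912

Divisors of 518: [1, 2, 7, 14, 37, 74, 259, 518]. For each d | 518:
  d = 1: d(1) · φ(518/1) = 1 · 216 = 216
  d = 2: d(2) · φ(518/2) = 2 · 216 = 432
  d = 7: d(7) · φ(518/7) = 2 · 36 = 72
  d = 14: d(14) · φ(518/14) = 4 · 36 = 144
  d = 37: d(37) · φ(518/37) = 2 · 6 = 12
  d = 74: d(74) · φ(518/74) = 4 · 6 = 24
  d = 259: d(259) · φ(518/259) = 4 · 1 = 4
  d = 518: d(518) · φ(518/518) = 8 · 1 = 8
Summing: (d * φ)(518) = 216 + 432 + 72 + 144 + 12 + 24 + 4 + 8 = 912.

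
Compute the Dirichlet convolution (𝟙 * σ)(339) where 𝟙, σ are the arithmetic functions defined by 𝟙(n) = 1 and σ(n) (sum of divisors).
(𝟙 * σ)(339) = 575

Divisors of 339: [1, 3, 113, 339]. For each d | 339:
  d = 1: 𝟙(1) · σ(339/1) = 1 · 456 = 456
  d = 3: 𝟙(3) · σ(339/3) = 1 · 114 = 114
  d = 113: 𝟙(113) · σ(339/113) = 1 · 4 = 4
  d = 339: 𝟙(339) · σ(339/339) = 1 · 1 = 1
Summing: (𝟙 * σ)(339) = 456 + 114 + 4 + 1 = 575.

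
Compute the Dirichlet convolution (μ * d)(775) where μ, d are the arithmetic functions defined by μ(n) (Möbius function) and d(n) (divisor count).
(μ * d)(775) = 1

Divisors of 775: [1, 5, 25, 31, 155, 775]. For each d | 775:
  d = 1: μ(1) · d(775/1) = 1 · 6 = 6
  d = 5: μ(5) · d(775/5) = -1 · 4 = -4
  d = 25: μ(25) · d(775/25) = 0 · 2 = 0
  d = 31: μ(31) · d(775/31) = -1 · 3 = -3
  d = 155: μ(155) · d(775/155) = 1 · 2 = 2
  d = 775: μ(775) · d(775/775) = 0 · 1 = 0
Summing: (μ * d)(775) = 6 + -4 + 0 + -3 + 2 + 0 = 1.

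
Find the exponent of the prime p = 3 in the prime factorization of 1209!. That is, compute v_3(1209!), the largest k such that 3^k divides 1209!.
v_3(1209!) = 600

Legendre's formula: v_p(n!) = Σ_{k ≥ 1} ⌊n / p^k⌋. For p = 3, n = 1209, the terms are:
  ⌊1209/3^1⌋ = ⌊1209/3⌋ = 403
  ⌊1209/3^2⌋ = ⌊1209/9⌋ = 134
  ⌊1209/3^3⌋ = ⌊1209/27⌋ = 44
  ⌊1209/3^4⌋ = ⌊1209/81⌋ = 14
  ⌊1209/3^5⌋ = ⌊1209/243⌋ = 4
  ⌊1209/3^6⌋ = ⌊1209/729⌋ = 1
(the next term ⌊1209/3^7⌋ = 0, terminating the sum). Summing: v_3(1209!) = 403 + 134 + 44 + 14 + 4 + 1 = 600.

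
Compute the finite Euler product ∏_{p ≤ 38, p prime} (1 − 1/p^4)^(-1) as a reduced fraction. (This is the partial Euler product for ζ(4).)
∏ = 118583889910340935015737417301254569/109564363617893205834674995200000000

The primes p ≤ 38 are [2, 3, 5, 7, 11, 13, 17, 19, 23, 29, 31, 37]. For each prime, (1 − 1/p^4)^(-1) = p^4 / (p^4 − 1). The product is (1 − 1/2^4)^(-1), (1 − 1/3^4)^(-1), (1 − 1/5^4)^(-1), (1 − 1/7^4)^(-1), (1 − 1/11^4)^(-1), (1 − 1/13^4)^(-1), (1 − 1/17^4)^(-1), (1 − 1/19^4)^(-1), (1 − 1/23^4)^(-1), (1 − 1/29^4)^(-1), (1 − 1/31^4)^(-1), (1 − 1/37^4)^(-1) = ∏ p^4 / (p^4 − 1) = 118583889910340935015737417301254569/109564363617893205834674995200000000.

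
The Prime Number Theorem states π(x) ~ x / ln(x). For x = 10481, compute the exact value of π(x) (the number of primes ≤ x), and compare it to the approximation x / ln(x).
π(10481) = 1282;  x/ln(x) ≈ 1132.19;  relative error ≈ 11.69%.

Directly count primes up to 10481: π(10481) = 1282. The PNT approximation gives 10481/ln(10481) ≈ 10481/9.25732 ≈ 1132.19. Relative error (π(x) − x/ln(x)) / π(x) ≈ 11.69%; the approximation is known to undercount slightly (Li(x) is a better estimate).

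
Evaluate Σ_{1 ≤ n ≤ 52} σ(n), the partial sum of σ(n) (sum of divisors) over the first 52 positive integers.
Σ_{n ≤ 52} σ(n) = 2250

Compute σ(n) for each 1 ≤ n ≤ 52: σ(1) = 1, σ(2) = 3, σ(3) = 4, σ(4) = 7, σ(5) = 6, σ(6) = 12, σ(7) = 8, σ(8) = 15, σ(9) = 13, σ(10) = 18, σ(11) = 12, σ(12) = 28, σ(13) = 14, σ(14) = 24, σ(15) = 24, σ(16) = 31, σ(17) = 18, σ(18) = 39, σ(19) = 20, σ(20) = 42, σ(21) = 32, σ(22) = 36, σ(23) = 24, σ(24) = 60, σ(25) = 31, σ(26) = 42, σ(27) = 40, σ(28) = 56, σ(29) = 30, σ(30) = 72, σ(31) = 32, σ(32) = 63, σ(33) = 48, σ(34) = 54, σ(35) = 48, σ(36) = 91, σ(37) = 38, σ(38) = 60, σ(39) = 56, σ(40) = 90, σ(41) = 42, σ(42) = 96, σ(43) = 44, σ(44) = 84, σ(45) = 78, σ(46) = 72, σ(47) = 48, σ(48) = 124, σ(49) = 57, σ(50) = 93, σ(51) = 72, σ(52) = 98. Summing all 52 values: 2250. (Average order: Σ_{n ≤ x} σ(n) ~ (π²/12) x². For x = 52, (π²/12)·52² ≈ 2223.95.)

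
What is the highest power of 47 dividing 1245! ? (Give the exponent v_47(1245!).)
v_47(1245!) = 26

Legendre's formula: v_p(n!) = Σ_{k ≥ 1} ⌊n / p^k⌋. For p = 47, n = 1245, the terms are:
  ⌊1245/47^1⌋ = ⌊1245/47⌋ = 26
(the next term ⌊1245/47^2⌋ = 0, terminating the sum). Summing: v_47(1245!) = 26 = 26.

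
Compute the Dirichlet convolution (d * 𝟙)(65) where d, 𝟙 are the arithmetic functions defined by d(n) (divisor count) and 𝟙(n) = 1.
(d * 𝟙)(65) = 9

Divisors of 65: [1, 5, 13, 65]. For each d | 65:
  d = 1: d(1) · 𝟙(65/1) = 1 · 1 = 1
  d = 5: d(5) · 𝟙(65/5) = 2 · 1 = 2
  d = 13: d(13) · 𝟙(65/13) = 2 · 1 = 2
  d = 65: d(65) · 𝟙(65/65) = 4 · 1 = 4
Summing: (d * 𝟙)(65) = 1 + 2 + 2 + 4 = 9.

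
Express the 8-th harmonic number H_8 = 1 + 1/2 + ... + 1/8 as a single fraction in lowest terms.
H_8 = 761/280

Direct summation: H_8 = 1 + 1/2 + ... + 1/8. The least common denominator is lcm(1, ..., 8) = 840; over this denominator the numerator is 840 + 420 + 280 + 210 + 168 + 140 + 120 + 105 = 2283, so H_8 = 2283/840; reducing by gcd(2283, 840) = 3 gives 761/280 ≈ 2.71786. (The PNT-adjacent estimate ln(8) + γ ≈ 2.65666 matches within O(1/n).)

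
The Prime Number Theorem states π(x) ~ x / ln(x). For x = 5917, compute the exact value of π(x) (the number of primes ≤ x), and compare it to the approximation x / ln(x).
π(5917) = 777;  x/ln(x) ≈ 681.24;  relative error ≈ 12.32%.

Directly count primes up to 5917: π(5917) = 777. The PNT approximation gives 5917/ln(5917) ≈ 5917/8.68558 ≈ 681.24. Relative error (π(x) − x/ln(x)) / π(x) ≈ 12.32%; the approximation is known to undercount slightly (Li(x) is a better estimate).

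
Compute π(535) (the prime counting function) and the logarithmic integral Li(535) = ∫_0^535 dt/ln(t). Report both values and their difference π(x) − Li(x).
π(535) = 99;  Li(535) ≈ 107.39;  π(x) − Li(x) ≈ -8.39.

Direct count of primes ≤ 535 gives π(535) = 99. Numerical evaluation of the logarithmic integral gives Li(535) ≈ 107.39. The difference π(x) − Li(x) ≈ -8.39 is typically negative for small/moderate x (Li(x) overestimates), though Littlewood's theorem shows this sign changes infinitely often.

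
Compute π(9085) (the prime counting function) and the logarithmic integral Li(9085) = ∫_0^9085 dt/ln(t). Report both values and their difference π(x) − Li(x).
π(9085) = 1127;  Li(9085) ≈ 1146.28;  π(x) − Li(x) ≈ -19.28.

Direct count of primes ≤ 9085 gives π(9085) = 1127. Numerical evaluation of the logarithmic integral gives Li(9085) ≈ 1146.28. The difference π(x) − Li(x) ≈ -19.28 is typically negative for small/moderate x (Li(x) overestimates), though Littlewood's theorem shows this sign changes infinitely often.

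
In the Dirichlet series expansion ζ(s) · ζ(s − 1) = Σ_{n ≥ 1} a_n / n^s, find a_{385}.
σ(385) = 576

In the product (Σ m^0/m^s)(Σ k / k^s) = Σ (Σ_{d | n} d) / n^s, the coefficient of 1/n^s is σ(n) = Σ_{d | n} d. For n = 385, divisors are [1, 5, 7, 11, 35, 55, 77, 385]; summing: σ(385) = 576.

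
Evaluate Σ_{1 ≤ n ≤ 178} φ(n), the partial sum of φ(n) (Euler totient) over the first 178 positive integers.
Σ_{n ≤ 178} φ(n) = 9654

Compute φ(n) for each 1 ≤ n ≤ 178: φ(1) = 1, φ(2) = 1, φ(3) = 2, φ(4) = 2, φ(5) = 4, φ(6) = 2, φ(7) = 6, φ(8) = 4, φ(9) = 6, φ(10) = 4, φ(11) = 10, φ(12) = 4, φ(13) = 12, φ(14) = 6, φ(15) = 8, φ(16) = 8, φ(17) = 16, φ(18) = 6, φ(19) = 18, φ(20) = 8, φ(21) = 12, φ(22) = 10, φ(23) = 22, φ(24) = 8, φ(25) = 20, φ(26) = 12, φ(27) = 18, φ(28) = 12, φ(29) = 28, φ(30) = 8, φ(31) = 30, φ(32) = 16, φ(33) = 20, φ(34) = 16, φ(35) = 24, φ(36) = 12, φ(37) = 36, φ(38) = 18, φ(39) = 24, φ(40) = 16, φ(41) = 40, φ(42) = 12, φ(43) = 42, φ(44) = 20, φ(45) = 24, φ(46) = 22, φ(47) = 46, φ(48) = 16, φ(49) = 42, φ(50) = 20, φ(51) = 32, φ(52) = 24, φ(53) = 52, φ(54) = 18, φ(55) = 40, φ(56) = 24, φ(57) = 36, φ(58) = 28, φ(59) = 58, φ(60) = 16, φ(61) = 60, φ(62) = 30, φ(63) = 36, φ(64) = 32, φ(65) = 48, φ(66) = 20, φ(67) = 66, φ(68) = 32, φ(69) = 44, φ(70) = 24, φ(71) = 70, φ(72) = 24, φ(73) = 72, φ(74) = 36, φ(75) = 40, φ(76) = 36, φ(77) = 60, φ(78) = 24, φ(79) = 78, φ(80) = 32, φ(81) = 54, φ(82) = 40, φ(83) = 82, φ(84) = 24, φ(85) = 64, φ(86) = 42, φ(87) = 56, φ(88) = 40, φ(89) = 88, φ(90) = 24, φ(91) = 72, φ(92) = 44, φ(93) = 60, φ(94) = 46, φ(95) = 72, φ(96) = 32, φ(97) = 96, φ(98) = 42, φ(99) = 60, φ(100) = 40, φ(101) = 100, φ(102) = 32, φ(103) = 102, φ(104) = 48, φ(105) = 48, φ(106) = 52, φ(107) = 106, φ(108) = 36, φ(109) = 108, φ(110) = 40, φ(111) = 72, φ(112) = 48, φ(113) = 112, φ(114) = 36, φ(115) = 88, φ(116) = 56, φ(117) = 72, φ(118) = 58, φ(119) = 96, φ(120) = 32, φ(121) = 110, φ(122) = 60, φ(123) = 80, φ(124) = 60, φ(125) = 100, φ(126) = 36, φ(127) = 126, φ(128) = 64, φ(129) = 84, φ(130) = 48, φ(131) = 130, φ(132) = 40, φ(133) = 108, φ(134) = 66, φ(135) = 72, φ(136) = 64, φ(137) = 136, φ(138) = 44, φ(139) = 138, φ(140) = 48, φ(141) = 92, φ(142) = 70, φ(143) = 120, φ(144) = 48, φ(145) = 112, φ(146) = 72, φ(147) = 84, φ(148) = 72, φ(149) = 148, φ(150) = 40, φ(151) = 150, φ(152) = 72, φ(153) = 96, φ(154) = 60, φ(155) = 120, φ(156) = 48, φ(157) = 156, φ(158) = 78, φ(159) = 104, φ(160) = 64, φ(161) = 132, φ(162) = 54, φ(163) = 162, φ(164) = 80, φ(165) = 80, φ(166) = 82, φ(167) = 166, φ(168) = 48, φ(169) = 156, φ(170) = 64, φ(171) = 108, φ(172) = 84, φ(173) = 172, φ(174) = 56, φ(175) = 120, φ(176) = 80, φ(177) = 116, φ(178) = 88. Summing all 178 values: 9654. (Average order: Σ_{n ≤ x} φ(n) ~ (3/π²) x². For x = 178, (3/π²)·178² ≈ 9630.78.)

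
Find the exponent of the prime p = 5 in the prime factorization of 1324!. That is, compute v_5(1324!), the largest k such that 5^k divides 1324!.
v_5(1324!) = 328

Legendre's formula: v_p(n!) = Σ_{k ≥ 1} ⌊n / p^k⌋. For p = 5, n = 1324, the terms are:
  ⌊1324/5^1⌋ = ⌊1324/5⌋ = 264
  ⌊1324/5^2⌋ = ⌊1324/25⌋ = 52
  ⌊1324/5^3⌋ = ⌊1324/125⌋ = 10
  ⌊1324/5^4⌋ = ⌊1324/625⌋ = 2
(the next term ⌊1324/5^5⌋ = 0, terminating the sum). Summing: v_5(1324!) = 264 + 52 + 10 + 2 = 328.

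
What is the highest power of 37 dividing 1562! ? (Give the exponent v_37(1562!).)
v_37(1562!) = 43

Legendre's formula: v_p(n!) = Σ_{k ≥ 1} ⌊n / p^k⌋. For p = 37, n = 1562, the terms are:
  ⌊1562/37^1⌋ = ⌊1562/37⌋ = 42
  ⌊1562/37^2⌋ = ⌊1562/1369⌋ = 1
(the next term ⌊1562/37^3⌋ = 0, terminating the sum). Summing: v_37(1562!) = 42 + 1 = 43.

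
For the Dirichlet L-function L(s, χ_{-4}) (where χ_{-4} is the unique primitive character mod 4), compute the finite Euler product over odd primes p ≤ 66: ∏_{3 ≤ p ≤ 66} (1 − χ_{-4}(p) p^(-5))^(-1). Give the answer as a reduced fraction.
∏ = 478212334295798677259125227573990358291095208018494528428976877948999059062284551009530475199/480056794509206891424767146601704797711651986953735424570384919662551238689346859653136384000

The odd primes p ≤ 66 are [3, 5, 7, 11, 13, 17, 19, 23, 29, 31, 37, 41, 43, 47, 53, 59, 61]. For each, χ(p) = 1 if p ≡ 1 mod 4, χ(p) = −1 if p ≡ 3 mod 4. Taking (1 − χ(p)/p^5)^(-1) = p^5/(p^5 − χ(p)): (1 − (-1)/3^5)^(-1) · (1 − (1)/5^5)^(-1) · (1 − (-1)/7^5)^(-1) · (1 − (-1)/11^5)^(-1) · (1 − (1)/13^5)^(-1) · (1 − (1)/17^5)^(-1) · (1 − (-1)/19^5)^(-1) · (1 − (-1)/23^5)^(-1) · (1 − (1)/29^5)^(-1) · (1 − (-1)/31^5)^(-1) · (1 − (1)/37^5)^(-1) · (1 − (1)/41^5)^(-1) · (1 − (-1)/43^5)^(-1) · (1 − (-1)/47^5)^(-1) · (1 − (1)/53^5)^(-1) · (1 − (-1)/59^5)^(-1) · (1 − (1)/61^5)^(-1) = 478212334295798677259125227573990358291095208018494528428976877948999059062284551009530475199/480056794509206891424767146601704797711651986953735424570384919662551238689346859653136384000.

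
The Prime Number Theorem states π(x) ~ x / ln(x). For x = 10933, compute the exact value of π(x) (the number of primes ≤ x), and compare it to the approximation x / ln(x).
π(10933) = 1327;  x/ln(x) ≈ 1175.65;  relative error ≈ 11.41%.

Directly count primes up to 10933: π(10933) = 1327. The PNT approximation gives 10933/ln(10933) ≈ 10933/9.29954 ≈ 1175.65. Relative error (π(x) − x/ln(x)) / π(x) ≈ 11.41%; the approximation is known to undercount slightly (Li(x) is a better estimate).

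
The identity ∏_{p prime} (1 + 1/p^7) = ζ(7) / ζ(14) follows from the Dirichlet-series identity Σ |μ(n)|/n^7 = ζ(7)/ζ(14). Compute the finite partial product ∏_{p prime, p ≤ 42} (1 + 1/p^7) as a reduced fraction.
∏ = 906276285123367303463952471174214707523220166331900002148763513926498754947885274824704/898827234959603916464015184677991123451710902595120068322823619866941706124048533178125

The primes p ≤ 42 are [2, 3, 5, 7, 11, 13, 17, 19, 23, 29, 31, 37, 41]. For each, (1 + 1/p^7) = (p^7 + 1)/p^7. Multiplying these fractions over p ∈ [2, 3, 5, 7, 11, 13, 17, 19, 23, 29, 31, 37, 41] gives 906276285123367303463952471174214707523220166331900002148763513926498754947885274824704/898827234959603916464015184677991123451710902595120068322823619866941706124048533178125. (In the limit P → ∞ this tends to ζ(7)/ζ(14).)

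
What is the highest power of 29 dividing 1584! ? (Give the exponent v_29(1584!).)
v_29(1584!) = 55

Legendre's formula: v_p(n!) = Σ_{k ≥ 1} ⌊n / p^k⌋. For p = 29, n = 1584, the terms are:
  ⌊1584/29^1⌋ = ⌊1584/29⌋ = 54
  ⌊1584/29^2⌋ = ⌊1584/841⌋ = 1
(the next term ⌊1584/29^3⌋ = 0, terminating the sum). Summing: v_29(1584!) = 54 + 1 = 55.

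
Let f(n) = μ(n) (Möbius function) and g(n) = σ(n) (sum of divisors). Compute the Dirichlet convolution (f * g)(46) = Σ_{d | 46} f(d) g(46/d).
(μ * σ)(46) = 46

Divisors of 46: [1, 2, 23, 46]. For each d | 46:
  d = 1: μ(1) · σ(46/1) = 1 · 72 = 72
  d = 2: μ(2) · σ(46/2) = -1 · 24 = -24
  d = 23: μ(23) · σ(46/23) = -1 · 3 = -3
  d = 46: μ(46) · σ(46/46) = 1 · 1 = 1
Summing: (μ * σ)(46) = 72 + -24 + -3 + 1 = 46.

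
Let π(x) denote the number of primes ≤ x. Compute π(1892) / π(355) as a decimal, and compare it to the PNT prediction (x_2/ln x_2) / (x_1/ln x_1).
π(1892)/π(355) = 290/71 ≈ 4.0845;  PNT prediction ≈ 4.1477.

π(355) = 71 and π(1892) = 290, so π(1892)/π(355) ≈ 4.0845. The PNT-predicted ratio is (1892/ln(1892)) / (355/ln(355)) ≈ 4.1477. The two agree to within a few percent, as expected.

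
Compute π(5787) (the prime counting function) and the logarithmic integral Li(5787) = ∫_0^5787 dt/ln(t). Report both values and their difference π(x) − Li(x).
π(5787) = 759;  Li(5787) ≈ 775.88;  π(x) − Li(x) ≈ -16.88.

Direct count of primes ≤ 5787 gives π(5787) = 759. Numerical evaluation of the logarithmic integral gives Li(5787) ≈ 775.88. The difference π(x) − Li(x) ≈ -16.88 is typically negative for small/moderate x (Li(x) overestimates), though Littlewood's theorem shows this sign changes infinitely often.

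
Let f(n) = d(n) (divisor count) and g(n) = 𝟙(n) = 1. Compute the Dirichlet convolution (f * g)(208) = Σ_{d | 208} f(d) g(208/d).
(d * 𝟙)(208) = 45

Divisors of 208: [1, 2, 4, 8, 13, 16, 26, 52, 104, 208]. For each d | 208:
  d = 1: d(1) · 𝟙(208/1) = 1 · 1 = 1
  d = 2: d(2) · 𝟙(208/2) = 2 · 1 = 2
  d = 4: d(4) · 𝟙(208/4) = 3 · 1 = 3
  d = 8: d(8) · 𝟙(208/8) = 4 · 1 = 4
  d = 13: d(13) · 𝟙(208/13) = 2 · 1 = 2
  d = 16: d(16) · 𝟙(208/16) = 5 · 1 = 5
  d = 26: d(26) · 𝟙(208/26) = 4 · 1 = 4
  d = 52: d(52) · 𝟙(208/52) = 6 · 1 = 6
  d = 104: d(104) · 𝟙(208/104) = 8 · 1 = 8
  d = 208: d(208) · 𝟙(208/208) = 10 · 1 = 10
Summing: (d * 𝟙)(208) = 1 + 2 + 3 + 4 + 2 + 5 + 4 + 6 + 8 + 10 = 45.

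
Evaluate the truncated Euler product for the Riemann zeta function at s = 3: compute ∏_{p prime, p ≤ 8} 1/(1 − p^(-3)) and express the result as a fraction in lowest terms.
∏ = 18375/15314

The primes p ≤ 8 are [2, 3, 5, 7]. For each prime, (1 − 1/p^3)^(-1) = p^3 / (p^3 − 1). The product is (1 − 1/2^3)^(-1), (1 − 1/3^3)^(-1), (1 − 1/5^3)^(-1), (1 − 1/7^3)^(-1) = ∏ p^3 / (p^3 − 1) = 18375/15314.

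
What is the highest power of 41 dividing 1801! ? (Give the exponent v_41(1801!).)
v_41(1801!) = 44

Legendre's formula: v_p(n!) = Σ_{k ≥ 1} ⌊n / p^k⌋. For p = 41, n = 1801, the terms are:
  ⌊1801/41^1⌋ = ⌊1801/41⌋ = 43
  ⌊1801/41^2⌋ = ⌊1801/1681⌋ = 1
(the next term ⌊1801/41^3⌋ = 0, terminating the sum). Summing: v_41(1801!) = 43 + 1 = 44.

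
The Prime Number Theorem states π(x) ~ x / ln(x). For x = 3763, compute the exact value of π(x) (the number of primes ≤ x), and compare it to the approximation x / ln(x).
π(3763) = 523;  x/ln(x) ≈ 457.06;  relative error ≈ 12.61%.

Directly count primes up to 3763: π(3763) = 523. The PNT approximation gives 3763/ln(3763) ≈ 3763/8.23297 ≈ 457.06. Relative error (π(x) − x/ln(x)) / π(x) ≈ 12.61%; the approximation is known to undercount slightly (Li(x) is a better estimate).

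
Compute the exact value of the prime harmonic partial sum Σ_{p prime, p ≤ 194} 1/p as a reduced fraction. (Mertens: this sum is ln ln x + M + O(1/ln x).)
Σ 1/p = 385774678978047295113064712800727674369526436922217581784412894295689697835549/198962376391690981640415251545285153602734402721821058212203976095413910572270

π(194) = 44, so the primes ≤ 194 are [2, 3, 5, 7, 11, 13, 17, 19, 23, 29, 31, 37, 41, 43, 47, 53, 59, 61, 67, 71, 73, 79, 83, 89, 97, 101, 103, 107, 109, 113, 127, 131, 137, 139, 149, 151, 157, 163, 167, 173, 179, 181, 191, 193]. Summing 1/p over these primes: 385774678978047295113064712800727674369526436922217581784412894295689697835549/198962376391690981640415251545285153602734402721821058212203976095413910572270 ≈ 1.9389. Mertens estimate ln ln(194) + 0.2615 ≈ 1.9231.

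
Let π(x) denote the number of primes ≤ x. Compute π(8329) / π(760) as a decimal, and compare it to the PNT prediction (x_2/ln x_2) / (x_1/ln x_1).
π(8329)/π(760) = 1045/134 ≈ 7.7985;  PNT prediction ≈ 8.0527.

π(760) = 134 and π(8329) = 1045, so π(8329)/π(760) ≈ 7.7985. The PNT-predicted ratio is (8329/ln(8329)) / (760/ln(760)) ≈ 8.0527. The two agree to within a few percent, as expected.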